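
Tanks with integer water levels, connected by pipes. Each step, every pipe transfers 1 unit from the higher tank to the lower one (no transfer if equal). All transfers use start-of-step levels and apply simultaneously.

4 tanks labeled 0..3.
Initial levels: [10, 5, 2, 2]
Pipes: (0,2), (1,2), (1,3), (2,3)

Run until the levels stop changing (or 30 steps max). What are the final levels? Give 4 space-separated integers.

Answer: 4 4 7 4

Derivation:
Step 1: flows [0->2,1->2,1->3,2=3] -> levels [9 3 4 3]
Step 2: flows [0->2,2->1,1=3,2->3] -> levels [8 4 3 4]
Step 3: flows [0->2,1->2,1=3,3->2] -> levels [7 3 6 3]
Step 4: flows [0->2,2->1,1=3,2->3] -> levels [6 4 5 4]
Step 5: flows [0->2,2->1,1=3,2->3] -> levels [5 5 4 5]
Step 6: flows [0->2,1->2,1=3,3->2] -> levels [4 4 7 4]
Step 7: flows [2->0,2->1,1=3,2->3] -> levels [5 5 4 5]
  -> period-2 cycle: step 7 state = step 5 state; never stabilizes
  -> state at step 30: (30-5) mod 2 = 1, same as step 6 -> [4 4 7 4]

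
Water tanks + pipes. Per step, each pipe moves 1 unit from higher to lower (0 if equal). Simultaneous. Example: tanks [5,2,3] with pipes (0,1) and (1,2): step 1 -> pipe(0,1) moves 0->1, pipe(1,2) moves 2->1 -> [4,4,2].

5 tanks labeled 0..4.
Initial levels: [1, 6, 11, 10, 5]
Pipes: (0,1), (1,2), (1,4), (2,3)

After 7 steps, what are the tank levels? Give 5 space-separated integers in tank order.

Answer: 6 5 9 7 6

Derivation:
Step 1: flows [1->0,2->1,1->4,2->3] -> levels [2 5 9 11 6]
Step 2: flows [1->0,2->1,4->1,3->2] -> levels [3 6 9 10 5]
Step 3: flows [1->0,2->1,1->4,3->2] -> levels [4 5 9 9 6]
Step 4: flows [1->0,2->1,4->1,2=3] -> levels [5 6 8 9 5]
Step 5: flows [1->0,2->1,1->4,3->2] -> levels [6 5 8 8 6]
Step 6: flows [0->1,2->1,4->1,2=3] -> levels [5 8 7 8 5]
Step 7: flows [1->0,1->2,1->4,3->2] -> levels [6 5 9 7 6]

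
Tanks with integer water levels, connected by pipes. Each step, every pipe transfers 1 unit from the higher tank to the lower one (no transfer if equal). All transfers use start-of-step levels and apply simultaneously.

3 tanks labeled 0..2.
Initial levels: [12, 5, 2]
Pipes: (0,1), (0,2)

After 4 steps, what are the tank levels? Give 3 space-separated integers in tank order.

Answer: 6 7 6

Derivation:
Step 1: flows [0->1,0->2] -> levels [10 6 3]
Step 2: flows [0->1,0->2] -> levels [8 7 4]
Step 3: flows [0->1,0->2] -> levels [6 8 5]
Step 4: flows [1->0,0->2] -> levels [6 7 6]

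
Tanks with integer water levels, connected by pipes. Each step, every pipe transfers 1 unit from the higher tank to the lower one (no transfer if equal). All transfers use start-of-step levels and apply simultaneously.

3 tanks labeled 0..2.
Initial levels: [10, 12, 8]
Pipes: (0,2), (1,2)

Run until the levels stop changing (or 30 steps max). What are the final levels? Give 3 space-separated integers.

Answer: 10 10 10

Derivation:
Step 1: flows [0->2,1->2] -> levels [9 11 10]
Step 2: flows [2->0,1->2] -> levels [10 10 10]
Step 3: flows [0=2,1=2] -> levels [10 10 10]
  -> stable (no change)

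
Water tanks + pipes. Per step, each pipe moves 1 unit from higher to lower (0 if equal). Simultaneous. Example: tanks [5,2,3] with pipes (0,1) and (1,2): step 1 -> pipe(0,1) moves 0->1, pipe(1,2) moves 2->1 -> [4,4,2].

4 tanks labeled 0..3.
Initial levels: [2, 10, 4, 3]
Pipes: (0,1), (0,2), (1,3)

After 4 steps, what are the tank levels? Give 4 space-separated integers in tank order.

Step 1: flows [1->0,2->0,1->3] -> levels [4 8 3 4]
Step 2: flows [1->0,0->2,1->3] -> levels [4 6 4 5]
Step 3: flows [1->0,0=2,1->3] -> levels [5 4 4 6]
Step 4: flows [0->1,0->2,3->1] -> levels [3 6 5 5]

Answer: 3 6 5 5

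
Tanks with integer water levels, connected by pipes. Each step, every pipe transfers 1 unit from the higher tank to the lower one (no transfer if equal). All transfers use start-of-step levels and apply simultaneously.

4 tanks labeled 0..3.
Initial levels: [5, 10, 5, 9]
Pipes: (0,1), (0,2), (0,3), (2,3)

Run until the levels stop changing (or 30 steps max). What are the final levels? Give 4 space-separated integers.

Step 1: flows [1->0,0=2,3->0,3->2] -> levels [7 9 6 7]
Step 2: flows [1->0,0->2,0=3,3->2] -> levels [7 8 8 6]
Step 3: flows [1->0,2->0,0->3,2->3] -> levels [8 7 6 8]
Step 4: flows [0->1,0->2,0=3,3->2] -> levels [6 8 8 7]
Step 5: flows [1->0,2->0,3->0,2->3] -> levels [9 7 6 7]
Step 6: flows [0->1,0->2,0->3,3->2] -> levels [6 8 8 7]
  -> period-2 cycle: step 6 state = step 4 state; never stabilizes
  -> state at step 30: (30-4) mod 2 = 0, same as step 4 -> [6 8 8 7]

Answer: 6 8 8 7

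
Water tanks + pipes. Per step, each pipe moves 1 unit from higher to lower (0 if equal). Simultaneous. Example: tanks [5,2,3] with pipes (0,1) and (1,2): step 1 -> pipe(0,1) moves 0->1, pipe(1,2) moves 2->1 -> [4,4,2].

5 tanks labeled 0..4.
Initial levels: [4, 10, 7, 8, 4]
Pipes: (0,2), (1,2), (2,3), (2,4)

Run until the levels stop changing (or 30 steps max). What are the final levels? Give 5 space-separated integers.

Step 1: flows [2->0,1->2,3->2,2->4] -> levels [5 9 7 7 5]
Step 2: flows [2->0,1->2,2=3,2->4] -> levels [6 8 6 7 6]
Step 3: flows [0=2,1->2,3->2,2=4] -> levels [6 7 8 6 6]
Step 4: flows [2->0,2->1,2->3,2->4] -> levels [7 8 4 7 7]
Step 5: flows [0->2,1->2,3->2,4->2] -> levels [6 7 8 6 6]
  -> period-2 cycle: step 5 state = step 3 state; never stabilizes
  -> state at step 30: (30-3) mod 2 = 1, same as step 4 -> [7 8 4 7 7]

Answer: 7 8 4 7 7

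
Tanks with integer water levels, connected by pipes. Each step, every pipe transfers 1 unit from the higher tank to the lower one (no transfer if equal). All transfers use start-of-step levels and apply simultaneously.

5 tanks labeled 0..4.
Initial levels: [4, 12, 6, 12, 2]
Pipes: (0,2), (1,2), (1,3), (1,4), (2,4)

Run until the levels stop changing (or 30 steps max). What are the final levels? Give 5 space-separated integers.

Answer: 7 7 6 8 8

Derivation:
Step 1: flows [2->0,1->2,1=3,1->4,2->4] -> levels [5 10 5 12 4]
Step 2: flows [0=2,1->2,3->1,1->4,2->4] -> levels [5 9 5 11 6]
Step 3: flows [0=2,1->2,3->1,1->4,4->2] -> levels [5 8 7 10 6]
Step 4: flows [2->0,1->2,3->1,1->4,2->4] -> levels [6 7 6 9 8]
Step 5: flows [0=2,1->2,3->1,4->1,4->2] -> levels [6 8 8 8 6]
Step 6: flows [2->0,1=2,1=3,1->4,2->4] -> levels [7 7 6 8 8]
Step 7: flows [0->2,1->2,3->1,4->1,4->2] -> levels [6 8 9 7 6]
Step 8: flows [2->0,2->1,1->3,1->4,2->4] -> levels [7 7 6 8 8]
  -> period-2 cycle: step 8 state = step 6 state; never stabilizes
  -> state at step 30: (30-6) mod 2 = 0, same as step 6 -> [7 7 6 8 8]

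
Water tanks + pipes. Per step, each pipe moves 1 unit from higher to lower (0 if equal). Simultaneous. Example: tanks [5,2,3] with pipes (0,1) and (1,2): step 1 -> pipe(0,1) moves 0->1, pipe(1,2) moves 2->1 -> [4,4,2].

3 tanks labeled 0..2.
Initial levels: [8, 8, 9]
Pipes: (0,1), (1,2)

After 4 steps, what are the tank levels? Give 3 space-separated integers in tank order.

Answer: 9 7 9

Derivation:
Step 1: flows [0=1,2->1] -> levels [8 9 8]
Step 2: flows [1->0,1->2] -> levels [9 7 9]
Step 3: flows [0->1,2->1] -> levels [8 9 8]
  -> period-2 cycle: step 3 state = step 1 state
  -> state at step 4: (4-1) mod 2 = 1, same as step 2 -> [9 7 9]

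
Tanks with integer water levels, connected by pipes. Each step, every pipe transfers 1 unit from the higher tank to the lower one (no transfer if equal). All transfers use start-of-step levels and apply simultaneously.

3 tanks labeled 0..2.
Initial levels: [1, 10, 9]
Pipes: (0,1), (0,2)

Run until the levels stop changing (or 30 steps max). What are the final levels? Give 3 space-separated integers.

Answer: 6 7 7

Derivation:
Step 1: flows [1->0,2->0] -> levels [3 9 8]
Step 2: flows [1->0,2->0] -> levels [5 8 7]
Step 3: flows [1->0,2->0] -> levels [7 7 6]
Step 4: flows [0=1,0->2] -> levels [6 7 7]
Step 5: flows [1->0,2->0] -> levels [8 6 6]
Step 6: flows [0->1,0->2] -> levels [6 7 7]
  -> period-2 cycle: step 6 state = step 4 state; never stabilizes
  -> state at step 30: (30-4) mod 2 = 0, same as step 4 -> [6 7 7]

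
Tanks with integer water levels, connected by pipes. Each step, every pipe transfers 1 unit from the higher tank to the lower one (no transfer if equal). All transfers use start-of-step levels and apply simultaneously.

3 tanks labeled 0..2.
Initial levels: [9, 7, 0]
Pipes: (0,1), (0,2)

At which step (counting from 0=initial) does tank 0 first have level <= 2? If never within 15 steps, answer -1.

Answer: -1

Derivation:
Step 1: flows [0->1,0->2] -> levels [7 8 1]
Step 2: flows [1->0,0->2] -> levels [7 7 2]
Step 3: flows [0=1,0->2] -> levels [6 7 3]
Step 4: flows [1->0,0->2] -> levels [6 6 4]
Step 5: flows [0=1,0->2] -> levels [5 6 5]
Step 6: flows [1->0,0=2] -> levels [6 5 5]
Step 7: flows [0->1,0->2] -> levels [4 6 6]
Step 8: flows [1->0,2->0] -> levels [6 5 5]
  -> period-2 cycle (repeats step 6); tank 0 never drops to <=2
Tank 0 never reaches <=2 within 15 steps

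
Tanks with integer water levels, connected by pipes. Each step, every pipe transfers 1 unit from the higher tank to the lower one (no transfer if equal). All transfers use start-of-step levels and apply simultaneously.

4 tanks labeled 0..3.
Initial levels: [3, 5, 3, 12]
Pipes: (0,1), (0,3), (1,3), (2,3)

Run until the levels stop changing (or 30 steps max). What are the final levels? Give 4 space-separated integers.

Answer: 5 5 5 8

Derivation:
Step 1: flows [1->0,3->0,3->1,3->2] -> levels [5 5 4 9]
Step 2: flows [0=1,3->0,3->1,3->2] -> levels [6 6 5 6]
Step 3: flows [0=1,0=3,1=3,3->2] -> levels [6 6 6 5]
Step 4: flows [0=1,0->3,1->3,2->3] -> levels [5 5 5 8]
Step 5: flows [0=1,3->0,3->1,3->2] -> levels [6 6 6 5]
  -> period-2 cycle: step 5 state = step 3 state; never stabilizes
  -> state at step 30: (30-3) mod 2 = 1, same as step 4 -> [5 5 5 8]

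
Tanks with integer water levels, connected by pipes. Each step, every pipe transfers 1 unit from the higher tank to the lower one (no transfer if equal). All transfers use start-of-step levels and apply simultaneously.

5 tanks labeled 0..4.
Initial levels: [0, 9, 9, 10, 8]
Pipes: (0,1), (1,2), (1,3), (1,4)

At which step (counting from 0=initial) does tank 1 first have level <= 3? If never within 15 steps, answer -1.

Answer: -1

Derivation:
Step 1: flows [1->0,1=2,3->1,1->4] -> levels [1 8 9 9 9]
Step 2: flows [1->0,2->1,3->1,4->1] -> levels [2 10 8 8 8]
Step 3: flows [1->0,1->2,1->3,1->4] -> levels [3 6 9 9 9]
Step 4: flows [1->0,2->1,3->1,4->1] -> levels [4 8 8 8 8]
Step 5: flows [1->0,1=2,1=3,1=4] -> levels [5 7 8 8 8]
Step 6: flows [1->0,2->1,3->1,4->1] -> levels [6 9 7 7 7]
Step 7: flows [1->0,1->2,1->3,1->4] -> levels [7 5 8 8 8]
Step 8: flows [0->1,2->1,3->1,4->1] -> levels [6 9 7 7 7]
  -> period-2 cycle (repeats step 6); tank 1 never drops to <=3
Tank 1 never reaches <=3 within 15 steps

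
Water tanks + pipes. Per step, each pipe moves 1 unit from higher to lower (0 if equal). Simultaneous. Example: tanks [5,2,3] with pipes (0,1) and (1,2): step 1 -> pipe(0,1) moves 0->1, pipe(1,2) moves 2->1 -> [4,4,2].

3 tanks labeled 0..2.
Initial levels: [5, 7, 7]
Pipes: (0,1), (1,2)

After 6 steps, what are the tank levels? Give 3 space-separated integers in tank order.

Step 1: flows [1->0,1=2] -> levels [6 6 7]
Step 2: flows [0=1,2->1] -> levels [6 7 6]
Step 3: flows [1->0,1->2] -> levels [7 5 7]
Step 4: flows [0->1,2->1] -> levels [6 7 6]
  -> period-2 cycle: step 4 state = step 2 state
  -> state at step 6: (6-2) mod 2 = 0, same as step 2 -> [6 7 6]

Answer: 6 7 6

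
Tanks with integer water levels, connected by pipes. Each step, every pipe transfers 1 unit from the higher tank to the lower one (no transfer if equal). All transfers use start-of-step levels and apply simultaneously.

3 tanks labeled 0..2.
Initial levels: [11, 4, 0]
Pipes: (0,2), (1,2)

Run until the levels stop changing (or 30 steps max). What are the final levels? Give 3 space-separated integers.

Answer: 5 5 5

Derivation:
Step 1: flows [0->2,1->2] -> levels [10 3 2]
Step 2: flows [0->2,1->2] -> levels [9 2 4]
Step 3: flows [0->2,2->1] -> levels [8 3 4]
Step 4: flows [0->2,2->1] -> levels [7 4 4]
Step 5: flows [0->2,1=2] -> levels [6 4 5]
Step 6: flows [0->2,2->1] -> levels [5 5 5]
Step 7: flows [0=2,1=2] -> levels [5 5 5]
  -> stable (no change)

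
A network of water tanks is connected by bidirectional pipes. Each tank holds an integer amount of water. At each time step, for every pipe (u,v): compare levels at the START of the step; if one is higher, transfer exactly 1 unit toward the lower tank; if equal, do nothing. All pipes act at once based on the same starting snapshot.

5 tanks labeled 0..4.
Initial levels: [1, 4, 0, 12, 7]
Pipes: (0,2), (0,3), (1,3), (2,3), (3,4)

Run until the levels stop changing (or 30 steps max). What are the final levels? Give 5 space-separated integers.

Step 1: flows [0->2,3->0,3->1,3->2,3->4] -> levels [1 5 2 8 8]
Step 2: flows [2->0,3->0,3->1,3->2,3=4] -> levels [3 6 2 5 8]
Step 3: flows [0->2,3->0,1->3,3->2,4->3] -> levels [3 5 4 5 7]
Step 4: flows [2->0,3->0,1=3,3->2,4->3] -> levels [5 5 4 4 6]
Step 5: flows [0->2,0->3,1->3,2=3,4->3] -> levels [3 4 5 7 5]
Step 6: flows [2->0,3->0,3->1,3->2,3->4] -> levels [5 5 5 3 6]
Step 7: flows [0=2,0->3,1->3,2->3,4->3] -> levels [4 4 4 7 5]
Step 8: flows [0=2,3->0,3->1,3->2,3->4] -> levels [5 5 5 3 6]
  -> period-2 cycle: step 8 state = step 6 state; never stabilizes
  -> state at step 30: (30-6) mod 2 = 0, same as step 6 -> [5 5 5 3 6]

Answer: 5 5 5 3 6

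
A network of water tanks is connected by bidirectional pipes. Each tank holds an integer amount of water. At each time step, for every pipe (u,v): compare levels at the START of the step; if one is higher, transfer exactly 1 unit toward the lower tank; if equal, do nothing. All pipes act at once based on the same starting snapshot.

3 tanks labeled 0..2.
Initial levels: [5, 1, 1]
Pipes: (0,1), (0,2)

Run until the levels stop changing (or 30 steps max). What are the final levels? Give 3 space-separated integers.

Step 1: flows [0->1,0->2] -> levels [3 2 2]
Step 2: flows [0->1,0->2] -> levels [1 3 3]
Step 3: flows [1->0,2->0] -> levels [3 2 2]
  -> period-2 cycle: step 3 state = step 1 state; never stabilizes
  -> state at step 30: (30-1) mod 2 = 1, same as step 2 -> [1 3 3]

Answer: 1 3 3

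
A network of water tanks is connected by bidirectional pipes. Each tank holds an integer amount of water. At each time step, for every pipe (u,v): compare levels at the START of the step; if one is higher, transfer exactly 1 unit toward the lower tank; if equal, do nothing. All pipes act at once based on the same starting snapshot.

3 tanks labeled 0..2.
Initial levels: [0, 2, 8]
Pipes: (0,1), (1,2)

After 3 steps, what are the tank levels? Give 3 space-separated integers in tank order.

Step 1: flows [1->0,2->1] -> levels [1 2 7]
Step 2: flows [1->0,2->1] -> levels [2 2 6]
Step 3: flows [0=1,2->1] -> levels [2 3 5]

Answer: 2 3 5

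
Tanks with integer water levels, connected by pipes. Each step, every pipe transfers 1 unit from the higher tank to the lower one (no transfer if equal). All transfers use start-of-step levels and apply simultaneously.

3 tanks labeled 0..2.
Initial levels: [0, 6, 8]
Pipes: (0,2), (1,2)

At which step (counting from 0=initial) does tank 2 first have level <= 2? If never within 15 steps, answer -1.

Answer: -1

Derivation:
Step 1: flows [2->0,2->1] -> levels [1 7 6]
Step 2: flows [2->0,1->2] -> levels [2 6 6]
Step 3: flows [2->0,1=2] -> levels [3 6 5]
Step 4: flows [2->0,1->2] -> levels [4 5 5]
Step 5: flows [2->0,1=2] -> levels [5 5 4]
Step 6: flows [0->2,1->2] -> levels [4 4 6]
Step 7: flows [2->0,2->1] -> levels [5 5 4]
  -> period-2 cycle (repeats step 5); tank 2 never drops to <=2
Tank 2 never reaches <=2 within 15 steps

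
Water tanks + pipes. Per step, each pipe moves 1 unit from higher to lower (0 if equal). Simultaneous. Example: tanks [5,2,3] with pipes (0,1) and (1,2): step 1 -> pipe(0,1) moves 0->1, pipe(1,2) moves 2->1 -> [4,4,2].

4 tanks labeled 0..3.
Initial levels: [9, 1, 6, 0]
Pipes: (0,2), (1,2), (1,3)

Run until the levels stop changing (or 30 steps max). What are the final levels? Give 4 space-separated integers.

Answer: 5 5 3 3

Derivation:
Step 1: flows [0->2,2->1,1->3] -> levels [8 1 6 1]
Step 2: flows [0->2,2->1,1=3] -> levels [7 2 6 1]
Step 3: flows [0->2,2->1,1->3] -> levels [6 2 6 2]
Step 4: flows [0=2,2->1,1=3] -> levels [6 3 5 2]
Step 5: flows [0->2,2->1,1->3] -> levels [5 3 5 3]
Step 6: flows [0=2,2->1,1=3] -> levels [5 4 4 3]
Step 7: flows [0->2,1=2,1->3] -> levels [4 3 5 4]
Step 8: flows [2->0,2->1,3->1] -> levels [5 5 3 3]
Step 9: flows [0->2,1->2,1->3] -> levels [4 3 5 4]
  -> period-2 cycle: step 9 state = step 7 state; never stabilizes
  -> state at step 30: (30-7) mod 2 = 1, same as step 8 -> [5 5 3 3]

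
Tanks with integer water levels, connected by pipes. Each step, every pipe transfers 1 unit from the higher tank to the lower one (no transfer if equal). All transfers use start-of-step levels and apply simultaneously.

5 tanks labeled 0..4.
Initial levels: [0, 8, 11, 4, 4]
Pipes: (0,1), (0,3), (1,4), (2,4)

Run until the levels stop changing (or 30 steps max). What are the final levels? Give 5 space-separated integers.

Answer: 4 7 6 5 5

Derivation:
Step 1: flows [1->0,3->0,1->4,2->4] -> levels [2 6 10 3 6]
Step 2: flows [1->0,3->0,1=4,2->4] -> levels [4 5 9 2 7]
Step 3: flows [1->0,0->3,4->1,2->4] -> levels [4 5 8 3 7]
Step 4: flows [1->0,0->3,4->1,2->4] -> levels [4 5 7 4 7]
Step 5: flows [1->0,0=3,4->1,2=4] -> levels [5 5 7 4 6]
Step 6: flows [0=1,0->3,4->1,2->4] -> levels [4 6 6 5 6]
Step 7: flows [1->0,3->0,1=4,2=4] -> levels [6 5 6 4 6]
Step 8: flows [0->1,0->3,4->1,2=4] -> levels [4 7 6 5 5]
Step 9: flows [1->0,3->0,1->4,2->4] -> levels [6 5 5 4 7]
Step 10: flows [0->1,0->3,4->1,4->2] -> levels [4 7 6 5 5]
  -> period-2 cycle: step 10 state = step 8 state; never stabilizes
  -> state at step 30: (30-8) mod 2 = 0, same as step 8 -> [4 7 6 5 5]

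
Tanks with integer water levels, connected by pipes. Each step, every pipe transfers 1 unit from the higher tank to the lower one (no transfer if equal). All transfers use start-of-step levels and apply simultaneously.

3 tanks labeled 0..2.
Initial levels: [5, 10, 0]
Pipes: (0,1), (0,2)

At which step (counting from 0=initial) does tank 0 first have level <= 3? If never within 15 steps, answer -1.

Answer: -1

Derivation:
Step 1: flows [1->0,0->2] -> levels [5 9 1]
Step 2: flows [1->0,0->2] -> levels [5 8 2]
Step 3: flows [1->0,0->2] -> levels [5 7 3]
Step 4: flows [1->0,0->2] -> levels [5 6 4]
Step 5: flows [1->0,0->2] -> levels [5 5 5]
Step 6: flows [0=1,0=2] -> levels [5 5 5]
  -> stable; tank 0 stays at 5 > 3
Tank 0 never reaches <=3 within 15 steps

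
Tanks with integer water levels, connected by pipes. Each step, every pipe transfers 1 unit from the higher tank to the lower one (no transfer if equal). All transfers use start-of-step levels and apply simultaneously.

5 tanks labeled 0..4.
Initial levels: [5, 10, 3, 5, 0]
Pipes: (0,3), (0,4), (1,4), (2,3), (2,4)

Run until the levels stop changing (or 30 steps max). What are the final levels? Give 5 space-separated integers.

Answer: 3 4 3 6 7

Derivation:
Step 1: flows [0=3,0->4,1->4,3->2,2->4] -> levels [4 9 3 4 3]
Step 2: flows [0=3,0->4,1->4,3->2,2=4] -> levels [3 8 4 3 5]
Step 3: flows [0=3,4->0,1->4,2->3,4->2] -> levels [4 7 4 4 4]
Step 4: flows [0=3,0=4,1->4,2=3,2=4] -> levels [4 6 4 4 5]
Step 5: flows [0=3,4->0,1->4,2=3,4->2] -> levels [5 5 5 4 4]
Step 6: flows [0->3,0->4,1->4,2->3,2->4] -> levels [3 4 3 6 7]
Step 7: flows [3->0,4->0,4->1,3->2,4->2] -> levels [5 5 5 4 4]
  -> period-2 cycle: step 7 state = step 5 state; never stabilizes
  -> state at step 30: (30-5) mod 2 = 1, same as step 6 -> [3 4 3 6 7]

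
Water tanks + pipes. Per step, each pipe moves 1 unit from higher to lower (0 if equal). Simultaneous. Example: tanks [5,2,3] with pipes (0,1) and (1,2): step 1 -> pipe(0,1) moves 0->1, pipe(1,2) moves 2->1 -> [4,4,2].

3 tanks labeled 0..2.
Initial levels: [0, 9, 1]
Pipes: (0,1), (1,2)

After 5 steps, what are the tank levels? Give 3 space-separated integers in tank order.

Answer: 4 2 4

Derivation:
Step 1: flows [1->0,1->2] -> levels [1 7 2]
Step 2: flows [1->0,1->2] -> levels [2 5 3]
Step 3: flows [1->0,1->2] -> levels [3 3 4]
Step 4: flows [0=1,2->1] -> levels [3 4 3]
Step 5: flows [1->0,1->2] -> levels [4 2 4]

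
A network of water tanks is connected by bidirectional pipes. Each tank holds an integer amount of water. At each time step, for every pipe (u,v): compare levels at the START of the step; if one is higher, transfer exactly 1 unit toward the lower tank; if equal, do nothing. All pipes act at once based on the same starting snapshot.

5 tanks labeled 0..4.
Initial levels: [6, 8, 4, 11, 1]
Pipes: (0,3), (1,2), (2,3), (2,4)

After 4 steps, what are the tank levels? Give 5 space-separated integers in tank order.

Step 1: flows [3->0,1->2,3->2,2->4] -> levels [7 7 5 9 2]
Step 2: flows [3->0,1->2,3->2,2->4] -> levels [8 6 6 7 3]
Step 3: flows [0->3,1=2,3->2,2->4] -> levels [7 6 6 7 4]
Step 4: flows [0=3,1=2,3->2,2->4] -> levels [7 6 6 6 5]

Answer: 7 6 6 6 5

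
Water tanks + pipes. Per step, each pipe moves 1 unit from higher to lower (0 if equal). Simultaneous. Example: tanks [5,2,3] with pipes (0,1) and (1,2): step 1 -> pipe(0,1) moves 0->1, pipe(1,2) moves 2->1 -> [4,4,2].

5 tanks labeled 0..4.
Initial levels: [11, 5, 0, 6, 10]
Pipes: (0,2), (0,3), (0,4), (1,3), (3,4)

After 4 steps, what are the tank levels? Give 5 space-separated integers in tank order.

Answer: 5 7 4 9 7

Derivation:
Step 1: flows [0->2,0->3,0->4,3->1,4->3] -> levels [8 6 1 7 10]
Step 2: flows [0->2,0->3,4->0,3->1,4->3] -> levels [7 7 2 8 8]
Step 3: flows [0->2,3->0,4->0,3->1,3=4] -> levels [8 8 3 6 7]
Step 4: flows [0->2,0->3,0->4,1->3,4->3] -> levels [5 7 4 9 7]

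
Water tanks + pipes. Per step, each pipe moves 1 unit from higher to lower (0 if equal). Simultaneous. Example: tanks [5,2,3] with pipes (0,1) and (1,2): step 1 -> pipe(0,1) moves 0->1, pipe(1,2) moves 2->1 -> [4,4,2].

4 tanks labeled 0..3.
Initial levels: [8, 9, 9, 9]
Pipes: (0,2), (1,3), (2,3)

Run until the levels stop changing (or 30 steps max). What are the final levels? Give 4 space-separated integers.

Step 1: flows [2->0,1=3,2=3] -> levels [9 9 8 9]
Step 2: flows [0->2,1=3,3->2] -> levels [8 9 10 8]
Step 3: flows [2->0,1->3,2->3] -> levels [9 8 8 10]
Step 4: flows [0->2,3->1,3->2] -> levels [8 9 10 8]
  -> period-2 cycle: step 4 state = step 2 state; never stabilizes
  -> state at step 30: (30-2) mod 2 = 0, same as step 2 -> [8 9 10 8]

Answer: 8 9 10 8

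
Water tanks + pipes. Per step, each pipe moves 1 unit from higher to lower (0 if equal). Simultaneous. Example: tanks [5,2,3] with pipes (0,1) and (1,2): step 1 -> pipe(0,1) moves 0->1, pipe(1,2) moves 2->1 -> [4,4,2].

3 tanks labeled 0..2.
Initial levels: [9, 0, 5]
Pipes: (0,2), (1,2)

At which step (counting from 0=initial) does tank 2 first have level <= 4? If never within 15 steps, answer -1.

Answer: 5

Derivation:
Step 1: flows [0->2,2->1] -> levels [8 1 5]
Step 2: flows [0->2,2->1] -> levels [7 2 5]
Step 3: flows [0->2,2->1] -> levels [6 3 5]
Step 4: flows [0->2,2->1] -> levels [5 4 5]
Step 5: flows [0=2,2->1] -> levels [5 5 4]
Tank 2 first reaches <=4 at step 5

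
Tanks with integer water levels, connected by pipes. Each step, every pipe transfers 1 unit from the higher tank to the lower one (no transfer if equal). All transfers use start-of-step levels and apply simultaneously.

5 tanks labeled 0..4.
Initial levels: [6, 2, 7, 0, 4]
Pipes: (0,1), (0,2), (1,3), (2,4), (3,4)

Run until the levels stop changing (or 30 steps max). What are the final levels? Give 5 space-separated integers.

Answer: 3 4 5 4 3

Derivation:
Step 1: flows [0->1,2->0,1->3,2->4,4->3] -> levels [6 2 5 2 4]
Step 2: flows [0->1,0->2,1=3,2->4,4->3] -> levels [4 3 5 3 4]
Step 3: flows [0->1,2->0,1=3,2->4,4->3] -> levels [4 4 3 4 4]
Step 4: flows [0=1,0->2,1=3,4->2,3=4] -> levels [3 4 5 4 3]
Step 5: flows [1->0,2->0,1=3,2->4,3->4] -> levels [5 3 3 3 5]
Step 6: flows [0->1,0->2,1=3,4->2,4->3] -> levels [3 4 5 4 3]
  -> period-2 cycle: step 6 state = step 4 state; never stabilizes
  -> state at step 30: (30-4) mod 2 = 0, same as step 4 -> [3 4 5 4 3]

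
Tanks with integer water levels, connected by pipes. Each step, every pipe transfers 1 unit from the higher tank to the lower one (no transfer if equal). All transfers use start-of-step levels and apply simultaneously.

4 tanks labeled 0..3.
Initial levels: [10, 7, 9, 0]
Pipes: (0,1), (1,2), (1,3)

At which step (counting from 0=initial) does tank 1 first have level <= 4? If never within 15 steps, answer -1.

Answer: -1

Derivation:
Step 1: flows [0->1,2->1,1->3] -> levels [9 8 8 1]
Step 2: flows [0->1,1=2,1->3] -> levels [8 8 8 2]
Step 3: flows [0=1,1=2,1->3] -> levels [8 7 8 3]
Step 4: flows [0->1,2->1,1->3] -> levels [7 8 7 4]
Step 5: flows [1->0,1->2,1->3] -> levels [8 5 8 5]
Step 6: flows [0->1,2->1,1=3] -> levels [7 7 7 5]
Step 7: flows [0=1,1=2,1->3] -> levels [7 6 7 6]
Step 8: flows [0->1,2->1,1=3] -> levels [6 8 6 6]
Step 9: flows [1->0,1->2,1->3] -> levels [7 5 7 7]
Step 10: flows [0->1,2->1,3->1] -> levels [6 8 6 6]
  -> period-2 cycle (repeats step 8); tank 1 never drops to <=4
Tank 1 never reaches <=4 within 15 steps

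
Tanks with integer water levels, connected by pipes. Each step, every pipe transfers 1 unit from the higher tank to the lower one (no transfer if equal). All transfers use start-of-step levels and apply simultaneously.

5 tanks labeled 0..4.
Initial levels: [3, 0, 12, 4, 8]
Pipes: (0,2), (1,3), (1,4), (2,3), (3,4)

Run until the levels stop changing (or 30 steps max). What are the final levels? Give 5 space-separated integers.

Answer: 6 5 5 6 5

Derivation:
Step 1: flows [2->0,3->1,4->1,2->3,4->3] -> levels [4 2 10 5 6]
Step 2: flows [2->0,3->1,4->1,2->3,4->3] -> levels [5 4 8 6 4]
Step 3: flows [2->0,3->1,1=4,2->3,3->4] -> levels [6 5 6 5 5]
Step 4: flows [0=2,1=3,1=4,2->3,3=4] -> levels [6 5 5 6 5]
Step 5: flows [0->2,3->1,1=4,3->2,3->4] -> levels [5 6 7 3 6]
Step 6: flows [2->0,1->3,1=4,2->3,4->3] -> levels [6 5 5 6 5]
  -> period-2 cycle: step 6 state = step 4 state; never stabilizes
  -> state at step 30: (30-4) mod 2 = 0, same as step 4 -> [6 5 5 6 5]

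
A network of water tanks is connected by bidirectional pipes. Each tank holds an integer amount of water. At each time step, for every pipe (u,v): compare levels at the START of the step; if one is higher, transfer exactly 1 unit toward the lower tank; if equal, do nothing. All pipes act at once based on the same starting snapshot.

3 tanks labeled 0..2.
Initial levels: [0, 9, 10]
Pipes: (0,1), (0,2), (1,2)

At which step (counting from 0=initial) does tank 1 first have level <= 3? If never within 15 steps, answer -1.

Answer: -1

Derivation:
Step 1: flows [1->0,2->0,2->1] -> levels [2 9 8]
Step 2: flows [1->0,2->0,1->2] -> levels [4 7 8]
Step 3: flows [1->0,2->0,2->1] -> levels [6 7 6]
Step 4: flows [1->0,0=2,1->2] -> levels [7 5 7]
Step 5: flows [0->1,0=2,2->1] -> levels [6 7 6]
  -> period-2 cycle (repeats step 3); tank 1 never drops to <=3
Tank 1 never reaches <=3 within 15 steps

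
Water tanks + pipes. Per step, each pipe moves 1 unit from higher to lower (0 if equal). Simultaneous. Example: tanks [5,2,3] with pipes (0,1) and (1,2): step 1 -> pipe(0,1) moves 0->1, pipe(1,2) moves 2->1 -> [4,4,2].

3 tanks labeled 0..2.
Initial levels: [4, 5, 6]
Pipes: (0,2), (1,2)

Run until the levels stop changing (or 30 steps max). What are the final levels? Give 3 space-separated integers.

Step 1: flows [2->0,2->1] -> levels [5 6 4]
Step 2: flows [0->2,1->2] -> levels [4 5 6]
  -> period-2 cycle: step 2 state = step 0 state; never stabilizes
  -> state at step 30: (30-0) mod 2 = 0, same as step 0 -> [4 5 6]

Answer: 4 5 6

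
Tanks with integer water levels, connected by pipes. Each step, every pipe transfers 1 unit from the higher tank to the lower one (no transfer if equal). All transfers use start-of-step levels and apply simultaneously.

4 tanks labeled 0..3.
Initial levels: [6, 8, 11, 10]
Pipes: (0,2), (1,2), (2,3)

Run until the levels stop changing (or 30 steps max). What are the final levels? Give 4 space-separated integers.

Step 1: flows [2->0,2->1,2->3] -> levels [7 9 8 11]
Step 2: flows [2->0,1->2,3->2] -> levels [8 8 9 10]
Step 3: flows [2->0,2->1,3->2] -> levels [9 9 8 9]
Step 4: flows [0->2,1->2,3->2] -> levels [8 8 11 8]
Step 5: flows [2->0,2->1,2->3] -> levels [9 9 8 9]
  -> period-2 cycle: step 5 state = step 3 state; never stabilizes
  -> state at step 30: (30-3) mod 2 = 1, same as step 4 -> [8 8 11 8]

Answer: 8 8 11 8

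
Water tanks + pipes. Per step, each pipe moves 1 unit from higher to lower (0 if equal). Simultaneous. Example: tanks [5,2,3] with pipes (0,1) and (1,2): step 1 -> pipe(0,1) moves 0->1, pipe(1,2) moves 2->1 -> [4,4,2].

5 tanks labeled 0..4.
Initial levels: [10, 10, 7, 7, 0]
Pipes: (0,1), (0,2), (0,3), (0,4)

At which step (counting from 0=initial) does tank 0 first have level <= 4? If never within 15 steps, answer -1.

Step 1: flows [0=1,0->2,0->3,0->4] -> levels [7 10 8 8 1]
Step 2: flows [1->0,2->0,3->0,0->4] -> levels [9 9 7 7 2]
Step 3: flows [0=1,0->2,0->3,0->4] -> levels [6 9 8 8 3]
Step 4: flows [1->0,2->0,3->0,0->4] -> levels [8 8 7 7 4]
Step 5: flows [0=1,0->2,0->3,0->4] -> levels [5 8 8 8 5]
Step 6: flows [1->0,2->0,3->0,0=4] -> levels [8 7 7 7 5]
Step 7: flows [0->1,0->2,0->3,0->4] -> levels [4 8 8 8 6]
Tank 0 first reaches <=4 at step 7

Answer: 7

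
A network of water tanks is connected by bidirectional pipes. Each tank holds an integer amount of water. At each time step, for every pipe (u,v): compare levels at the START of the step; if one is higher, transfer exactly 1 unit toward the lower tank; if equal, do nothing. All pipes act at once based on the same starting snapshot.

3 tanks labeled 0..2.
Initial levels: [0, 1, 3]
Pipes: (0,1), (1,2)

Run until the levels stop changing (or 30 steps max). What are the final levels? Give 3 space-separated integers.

Step 1: flows [1->0,2->1] -> levels [1 1 2]
Step 2: flows [0=1,2->1] -> levels [1 2 1]
Step 3: flows [1->0,1->2] -> levels [2 0 2]
Step 4: flows [0->1,2->1] -> levels [1 2 1]
  -> period-2 cycle: step 4 state = step 2 state; never stabilizes
  -> state at step 30: (30-2) mod 2 = 0, same as step 2 -> [1 2 1]

Answer: 1 2 1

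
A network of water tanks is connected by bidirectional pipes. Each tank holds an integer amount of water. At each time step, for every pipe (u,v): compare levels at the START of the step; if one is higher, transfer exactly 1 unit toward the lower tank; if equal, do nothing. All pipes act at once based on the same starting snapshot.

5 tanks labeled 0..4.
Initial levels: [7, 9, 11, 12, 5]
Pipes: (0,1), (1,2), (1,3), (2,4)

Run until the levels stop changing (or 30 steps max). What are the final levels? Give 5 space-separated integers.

Step 1: flows [1->0,2->1,3->1,2->4] -> levels [8 10 9 11 6]
Step 2: flows [1->0,1->2,3->1,2->4] -> levels [9 9 9 10 7]
Step 3: flows [0=1,1=2,3->1,2->4] -> levels [9 10 8 9 8]
Step 4: flows [1->0,1->2,1->3,2=4] -> levels [10 7 9 10 8]
Step 5: flows [0->1,2->1,3->1,2->4] -> levels [9 10 7 9 9]
Step 6: flows [1->0,1->2,1->3,4->2] -> levels [10 7 9 10 8]
  -> period-2 cycle: step 6 state = step 4 state; never stabilizes
  -> state at step 30: (30-4) mod 2 = 0, same as step 4 -> [10 7 9 10 8]

Answer: 10 7 9 10 8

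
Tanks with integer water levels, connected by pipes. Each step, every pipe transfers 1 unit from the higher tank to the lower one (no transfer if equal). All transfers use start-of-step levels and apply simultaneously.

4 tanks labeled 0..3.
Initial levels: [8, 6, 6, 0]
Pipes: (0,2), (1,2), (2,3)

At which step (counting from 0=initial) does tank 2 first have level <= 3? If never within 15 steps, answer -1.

Answer: 5

Derivation:
Step 1: flows [0->2,1=2,2->3] -> levels [7 6 6 1]
Step 2: flows [0->2,1=2,2->3] -> levels [6 6 6 2]
Step 3: flows [0=2,1=2,2->3] -> levels [6 6 5 3]
Step 4: flows [0->2,1->2,2->3] -> levels [5 5 6 4]
Step 5: flows [2->0,2->1,2->3] -> levels [6 6 3 5]
Tank 2 first reaches <=3 at step 5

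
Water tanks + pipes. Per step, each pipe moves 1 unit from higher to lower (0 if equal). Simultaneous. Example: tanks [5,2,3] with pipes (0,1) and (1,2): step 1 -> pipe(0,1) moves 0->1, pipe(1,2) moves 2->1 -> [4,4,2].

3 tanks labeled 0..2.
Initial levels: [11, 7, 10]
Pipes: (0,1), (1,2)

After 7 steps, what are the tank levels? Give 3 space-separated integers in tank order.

Step 1: flows [0->1,2->1] -> levels [10 9 9]
Step 2: flows [0->1,1=2] -> levels [9 10 9]
Step 3: flows [1->0,1->2] -> levels [10 8 10]
Step 4: flows [0->1,2->1] -> levels [9 10 9]
  -> period-2 cycle: step 4 state = step 2 state
  -> state at step 7: (7-2) mod 2 = 1, same as step 3 -> [10 8 10]

Answer: 10 8 10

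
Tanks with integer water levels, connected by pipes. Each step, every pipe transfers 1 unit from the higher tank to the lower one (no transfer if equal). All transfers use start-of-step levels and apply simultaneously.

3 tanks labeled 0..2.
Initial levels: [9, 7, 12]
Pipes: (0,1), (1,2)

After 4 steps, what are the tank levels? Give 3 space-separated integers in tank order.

Step 1: flows [0->1,2->1] -> levels [8 9 11]
Step 2: flows [1->0,2->1] -> levels [9 9 10]
Step 3: flows [0=1,2->1] -> levels [9 10 9]
Step 4: flows [1->0,1->2] -> levels [10 8 10]

Answer: 10 8 10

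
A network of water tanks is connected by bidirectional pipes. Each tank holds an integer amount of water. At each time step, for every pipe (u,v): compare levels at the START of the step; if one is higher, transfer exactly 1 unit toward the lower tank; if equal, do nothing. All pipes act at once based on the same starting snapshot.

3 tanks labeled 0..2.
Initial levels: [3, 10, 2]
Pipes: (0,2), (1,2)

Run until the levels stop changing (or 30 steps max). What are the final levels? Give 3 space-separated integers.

Answer: 5 5 5

Derivation:
Step 1: flows [0->2,1->2] -> levels [2 9 4]
Step 2: flows [2->0,1->2] -> levels [3 8 4]
Step 3: flows [2->0,1->2] -> levels [4 7 4]
Step 4: flows [0=2,1->2] -> levels [4 6 5]
Step 5: flows [2->0,1->2] -> levels [5 5 5]
Step 6: flows [0=2,1=2] -> levels [5 5 5]
  -> stable (no change)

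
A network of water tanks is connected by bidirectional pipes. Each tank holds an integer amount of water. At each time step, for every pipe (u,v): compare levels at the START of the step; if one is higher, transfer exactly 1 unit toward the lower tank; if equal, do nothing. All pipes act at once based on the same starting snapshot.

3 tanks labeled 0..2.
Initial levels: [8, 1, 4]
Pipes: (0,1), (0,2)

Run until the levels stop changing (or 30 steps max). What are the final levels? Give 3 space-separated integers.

Answer: 5 4 4

Derivation:
Step 1: flows [0->1,0->2] -> levels [6 2 5]
Step 2: flows [0->1,0->2] -> levels [4 3 6]
Step 3: flows [0->1,2->0] -> levels [4 4 5]
Step 4: flows [0=1,2->0] -> levels [5 4 4]
Step 5: flows [0->1,0->2] -> levels [3 5 5]
Step 6: flows [1->0,2->0] -> levels [5 4 4]
  -> period-2 cycle: step 6 state = step 4 state; never stabilizes
  -> state at step 30: (30-4) mod 2 = 0, same as step 4 -> [5 4 4]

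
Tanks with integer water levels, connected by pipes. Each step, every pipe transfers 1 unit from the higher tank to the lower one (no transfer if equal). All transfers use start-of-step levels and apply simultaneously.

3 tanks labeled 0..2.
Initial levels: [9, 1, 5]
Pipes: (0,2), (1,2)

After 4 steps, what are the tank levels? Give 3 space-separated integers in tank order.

Step 1: flows [0->2,2->1] -> levels [8 2 5]
Step 2: flows [0->2,2->1] -> levels [7 3 5]
Step 3: flows [0->2,2->1] -> levels [6 4 5]
Step 4: flows [0->2,2->1] -> levels [5 5 5]

Answer: 5 5 5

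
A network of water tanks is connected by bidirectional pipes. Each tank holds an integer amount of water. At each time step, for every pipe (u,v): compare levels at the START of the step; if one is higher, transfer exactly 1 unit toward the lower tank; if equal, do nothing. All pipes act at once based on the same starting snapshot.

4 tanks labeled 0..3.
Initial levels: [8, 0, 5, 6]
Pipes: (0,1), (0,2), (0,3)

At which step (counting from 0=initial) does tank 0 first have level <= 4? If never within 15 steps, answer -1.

Step 1: flows [0->1,0->2,0->3] -> levels [5 1 6 7]
Step 2: flows [0->1,2->0,3->0] -> levels [6 2 5 6]
Step 3: flows [0->1,0->2,0=3] -> levels [4 3 6 6]
Tank 0 first reaches <=4 at step 3

Answer: 3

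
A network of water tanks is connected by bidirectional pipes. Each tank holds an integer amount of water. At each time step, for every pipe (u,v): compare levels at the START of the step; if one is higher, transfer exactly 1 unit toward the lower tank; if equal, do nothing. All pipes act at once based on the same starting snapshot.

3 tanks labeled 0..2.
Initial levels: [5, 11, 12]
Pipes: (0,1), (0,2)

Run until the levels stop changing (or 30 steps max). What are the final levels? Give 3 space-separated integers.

Answer: 8 10 10

Derivation:
Step 1: flows [1->0,2->0] -> levels [7 10 11]
Step 2: flows [1->0,2->0] -> levels [9 9 10]
Step 3: flows [0=1,2->0] -> levels [10 9 9]
Step 4: flows [0->1,0->2] -> levels [8 10 10]
Step 5: flows [1->0,2->0] -> levels [10 9 9]
  -> period-2 cycle: step 5 state = step 3 state; never stabilizes
  -> state at step 30: (30-3) mod 2 = 1, same as step 4 -> [8 10 10]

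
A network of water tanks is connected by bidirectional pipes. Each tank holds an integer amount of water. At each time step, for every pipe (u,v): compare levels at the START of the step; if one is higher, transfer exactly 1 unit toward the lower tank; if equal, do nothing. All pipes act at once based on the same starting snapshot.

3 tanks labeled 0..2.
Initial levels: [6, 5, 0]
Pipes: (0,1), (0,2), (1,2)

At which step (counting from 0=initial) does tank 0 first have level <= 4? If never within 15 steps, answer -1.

Step 1: flows [0->1,0->2,1->2] -> levels [4 5 2]
Tank 0 first reaches <=4 at step 1

Answer: 1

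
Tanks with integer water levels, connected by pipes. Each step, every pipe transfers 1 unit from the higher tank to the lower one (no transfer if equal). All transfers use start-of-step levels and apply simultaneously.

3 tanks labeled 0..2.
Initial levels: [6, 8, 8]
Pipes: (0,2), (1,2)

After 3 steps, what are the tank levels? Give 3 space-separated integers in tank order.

Step 1: flows [2->0,1=2] -> levels [7 8 7]
Step 2: flows [0=2,1->2] -> levels [7 7 8]
Step 3: flows [2->0,2->1] -> levels [8 8 6]

Answer: 8 8 6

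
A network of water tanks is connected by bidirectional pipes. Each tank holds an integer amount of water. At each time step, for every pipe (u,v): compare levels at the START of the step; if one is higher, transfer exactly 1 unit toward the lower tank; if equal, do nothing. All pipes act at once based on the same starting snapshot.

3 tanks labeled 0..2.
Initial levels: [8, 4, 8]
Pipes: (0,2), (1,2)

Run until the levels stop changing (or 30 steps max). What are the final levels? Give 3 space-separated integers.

Answer: 6 6 8

Derivation:
Step 1: flows [0=2,2->1] -> levels [8 5 7]
Step 2: flows [0->2,2->1] -> levels [7 6 7]
Step 3: flows [0=2,2->1] -> levels [7 7 6]
Step 4: flows [0->2,1->2] -> levels [6 6 8]
Step 5: flows [2->0,2->1] -> levels [7 7 6]
  -> period-2 cycle: step 5 state = step 3 state; never stabilizes
  -> state at step 30: (30-3) mod 2 = 1, same as step 4 -> [6 6 8]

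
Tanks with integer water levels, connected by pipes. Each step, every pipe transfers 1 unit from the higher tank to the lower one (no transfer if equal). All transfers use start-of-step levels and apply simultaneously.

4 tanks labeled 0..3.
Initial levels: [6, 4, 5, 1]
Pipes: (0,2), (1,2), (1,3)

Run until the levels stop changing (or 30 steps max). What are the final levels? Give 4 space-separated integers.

Answer: 5 5 3 3

Derivation:
Step 1: flows [0->2,2->1,1->3] -> levels [5 4 5 2]
Step 2: flows [0=2,2->1,1->3] -> levels [5 4 4 3]
Step 3: flows [0->2,1=2,1->3] -> levels [4 3 5 4]
Step 4: flows [2->0,2->1,3->1] -> levels [5 5 3 3]
Step 5: flows [0->2,1->2,1->3] -> levels [4 3 5 4]
  -> period-2 cycle: step 5 state = step 3 state; never stabilizes
  -> state at step 30: (30-3) mod 2 = 1, same as step 4 -> [5 5 3 3]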